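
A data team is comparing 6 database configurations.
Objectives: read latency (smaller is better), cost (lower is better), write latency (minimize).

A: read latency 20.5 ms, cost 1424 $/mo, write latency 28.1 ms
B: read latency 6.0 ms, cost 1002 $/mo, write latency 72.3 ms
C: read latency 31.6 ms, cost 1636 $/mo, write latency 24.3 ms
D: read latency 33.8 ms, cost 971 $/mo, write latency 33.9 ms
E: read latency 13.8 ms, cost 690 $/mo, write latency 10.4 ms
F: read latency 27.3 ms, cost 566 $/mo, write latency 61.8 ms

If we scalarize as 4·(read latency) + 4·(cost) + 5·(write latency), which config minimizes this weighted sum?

F

A: 4·20.5 + 4·1424 + 5·28.1 = 5918.5
B: 4·6.0 + 4·1002 + 5·72.3 = 4393.5
C: 4·31.6 + 4·1636 + 5·24.3 = 6791.9
D: 4·33.8 + 4·971 + 5·33.9 = 4188.7
E: 4·13.8 + 4·690 + 5·10.4 = 2867.2
F: 4·27.3 + 4·566 + 5·61.8 = 2682.2
Lowest: F at 2682.2.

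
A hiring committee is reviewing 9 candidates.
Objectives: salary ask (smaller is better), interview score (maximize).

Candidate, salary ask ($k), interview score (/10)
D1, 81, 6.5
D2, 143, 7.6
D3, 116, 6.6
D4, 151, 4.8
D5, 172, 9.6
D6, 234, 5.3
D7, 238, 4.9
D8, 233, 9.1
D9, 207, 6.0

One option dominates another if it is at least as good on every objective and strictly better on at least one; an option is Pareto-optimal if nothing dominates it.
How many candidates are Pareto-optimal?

D1: not dominated (best salary ask).
D2: not dominated.
D3: not dominated.
D4: dominated by D1 (salary ask 81≤151, interview score 6.5≥4.8).
D5: not dominated (best interview score).
D6: dominated by D1 (salary ask 81≤234, interview score 6.5≥5.3).
D7: dominated by D1 (salary ask 81≤238, interview score 6.5≥4.9).
D8: dominated by D5 (salary ask 172≤233, interview score 9.6≥9.1).
D9: dominated by D1 (salary ask 81≤207, interview score 6.5≥6.0).
Pareto-optimal: D1, D2, D3, D5 → 4.

4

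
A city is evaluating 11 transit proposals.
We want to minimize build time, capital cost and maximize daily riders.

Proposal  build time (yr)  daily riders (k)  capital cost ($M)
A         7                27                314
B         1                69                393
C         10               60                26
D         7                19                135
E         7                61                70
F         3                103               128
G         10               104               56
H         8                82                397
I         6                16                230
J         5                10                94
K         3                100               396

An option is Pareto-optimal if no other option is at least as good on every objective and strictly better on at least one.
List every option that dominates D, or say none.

E: build time 7≤7, daily riders 61≥19, capital cost 70≤135 — dominates D.
F: build time 3≤7, daily riders 103≥19, capital cost 128≤135 — dominates D.
Others (A, B, C, G, H, I, J, K) are each worse than D on at least one objective.

E, F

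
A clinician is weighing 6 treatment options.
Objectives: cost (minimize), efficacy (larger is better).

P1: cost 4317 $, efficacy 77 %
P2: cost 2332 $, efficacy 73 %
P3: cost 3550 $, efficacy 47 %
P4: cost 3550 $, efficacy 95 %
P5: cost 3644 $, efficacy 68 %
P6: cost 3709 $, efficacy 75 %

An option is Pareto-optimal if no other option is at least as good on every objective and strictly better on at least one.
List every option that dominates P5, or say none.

P2: cost 2332≤3644, efficacy 73≥68 — dominates P5.
P4: cost 3550≤3644, efficacy 95≥68 — dominates P5.
Others (P1, P3, P6) are each worse than P5 on at least one objective.

P2, P4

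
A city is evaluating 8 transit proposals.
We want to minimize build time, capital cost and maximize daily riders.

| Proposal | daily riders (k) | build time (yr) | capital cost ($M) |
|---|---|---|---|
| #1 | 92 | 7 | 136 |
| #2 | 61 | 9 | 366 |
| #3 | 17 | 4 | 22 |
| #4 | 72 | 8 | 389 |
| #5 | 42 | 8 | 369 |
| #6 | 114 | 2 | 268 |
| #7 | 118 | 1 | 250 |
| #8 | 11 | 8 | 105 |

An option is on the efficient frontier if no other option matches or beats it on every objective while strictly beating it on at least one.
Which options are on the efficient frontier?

#1, #3, #7

#1: not dominated.
#2: dominated by #1 (daily riders 92≥61, build time 7≤9, capital cost 136≤366).
#3: not dominated (best capital cost).
#4: dominated by #1 (daily riders 92≥72, build time 7≤8, capital cost 136≤389).
#5: dominated by #1 (daily riders 92≥42, build time 7≤8, capital cost 136≤369).
#6: dominated by #7 (daily riders 118≥114, build time 1≤2, capital cost 250≤268).
#7: not dominated (best daily riders).
#8: dominated by #3 (daily riders 17≥11, build time 4≤8, capital cost 22≤105).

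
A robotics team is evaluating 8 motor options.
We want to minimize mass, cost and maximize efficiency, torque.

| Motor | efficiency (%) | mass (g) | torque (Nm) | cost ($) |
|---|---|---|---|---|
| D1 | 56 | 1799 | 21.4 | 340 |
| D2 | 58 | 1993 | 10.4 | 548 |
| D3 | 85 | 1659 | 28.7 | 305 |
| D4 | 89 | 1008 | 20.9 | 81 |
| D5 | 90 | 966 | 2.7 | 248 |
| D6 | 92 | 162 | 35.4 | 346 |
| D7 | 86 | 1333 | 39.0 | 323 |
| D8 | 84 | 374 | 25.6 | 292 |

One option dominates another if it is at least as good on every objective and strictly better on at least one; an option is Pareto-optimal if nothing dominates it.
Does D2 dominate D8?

No

D2 vs D8: D2 is worse on efficiency (58 vs 84), so it does not dominate D8.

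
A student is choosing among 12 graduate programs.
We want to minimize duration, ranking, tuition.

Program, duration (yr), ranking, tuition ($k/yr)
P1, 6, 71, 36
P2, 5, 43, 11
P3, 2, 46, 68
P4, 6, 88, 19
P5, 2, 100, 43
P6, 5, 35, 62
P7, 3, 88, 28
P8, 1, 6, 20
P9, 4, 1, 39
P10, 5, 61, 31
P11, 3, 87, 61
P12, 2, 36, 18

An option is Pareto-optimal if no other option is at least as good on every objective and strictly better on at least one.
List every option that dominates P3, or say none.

P8: duration 1≤2, ranking 6≤46, tuition 20≤68 — dominates P3.
P12: duration 2≤2, ranking 36≤46, tuition 18≤68 — dominates P3.
Others (P1, P2, P4, P5, P6, P7, P9, P10, P11) are each worse than P3 on at least one objective.

P8, P12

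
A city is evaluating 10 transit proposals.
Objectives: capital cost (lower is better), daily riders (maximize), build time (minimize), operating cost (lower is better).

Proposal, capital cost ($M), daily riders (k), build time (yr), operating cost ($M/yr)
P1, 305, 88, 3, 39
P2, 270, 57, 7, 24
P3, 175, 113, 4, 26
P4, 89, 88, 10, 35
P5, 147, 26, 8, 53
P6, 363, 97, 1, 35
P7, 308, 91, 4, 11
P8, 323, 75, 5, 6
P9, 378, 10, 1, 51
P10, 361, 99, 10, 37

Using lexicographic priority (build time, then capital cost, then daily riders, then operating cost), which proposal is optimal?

P6

First minimize build time: best is 1, kept {P6, P9}.
Then minimize capital cost: best is 363, kept {P6}.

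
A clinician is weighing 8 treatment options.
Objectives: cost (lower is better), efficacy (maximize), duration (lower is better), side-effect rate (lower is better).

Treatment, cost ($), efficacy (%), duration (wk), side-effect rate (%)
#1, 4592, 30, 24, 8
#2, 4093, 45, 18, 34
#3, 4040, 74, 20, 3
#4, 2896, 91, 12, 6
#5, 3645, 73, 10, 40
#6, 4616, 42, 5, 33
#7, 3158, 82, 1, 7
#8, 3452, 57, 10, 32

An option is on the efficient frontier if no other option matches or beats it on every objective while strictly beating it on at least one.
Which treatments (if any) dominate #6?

#7

#7: cost 3158≤4616, efficacy 82≥42, duration 1≤5, side-effect rate 7≤33 — dominates #6.
Others (#1, #2, #3, #4, #5, #8) are each worse than #6 on at least one objective.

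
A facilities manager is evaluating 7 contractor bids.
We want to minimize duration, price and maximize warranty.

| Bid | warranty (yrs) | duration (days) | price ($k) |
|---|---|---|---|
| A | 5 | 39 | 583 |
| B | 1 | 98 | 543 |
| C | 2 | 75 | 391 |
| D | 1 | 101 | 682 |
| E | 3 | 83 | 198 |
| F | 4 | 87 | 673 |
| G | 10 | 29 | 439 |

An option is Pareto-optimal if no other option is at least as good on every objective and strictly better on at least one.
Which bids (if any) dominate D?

A: warranty 5≥1, duration 39≤101, price 583≤682 — dominates D.
B: warranty 1≥1, duration 98≤101, price 543≤682 — dominates D.
C: warranty 2≥1, duration 75≤101, price 391≤682 — dominates D.
E: warranty 3≥1, duration 83≤101, price 198≤682 — dominates D.
F: warranty 4≥1, duration 87≤101, price 673≤682 — dominates D.
G: warranty 10≥1, duration 29≤101, price 439≤682 — dominates D.

A, B, C, E, F, G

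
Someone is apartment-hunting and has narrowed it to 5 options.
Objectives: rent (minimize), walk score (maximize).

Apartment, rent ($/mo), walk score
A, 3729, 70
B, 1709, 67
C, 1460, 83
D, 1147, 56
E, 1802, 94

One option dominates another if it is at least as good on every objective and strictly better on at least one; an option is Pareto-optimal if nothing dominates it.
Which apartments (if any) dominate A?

C, E

C: rent 1460≤3729, walk score 83≥70 — dominates A.
E: rent 1802≤3729, walk score 94≥70 — dominates A.
Others (B, D) are each worse than A on at least one objective.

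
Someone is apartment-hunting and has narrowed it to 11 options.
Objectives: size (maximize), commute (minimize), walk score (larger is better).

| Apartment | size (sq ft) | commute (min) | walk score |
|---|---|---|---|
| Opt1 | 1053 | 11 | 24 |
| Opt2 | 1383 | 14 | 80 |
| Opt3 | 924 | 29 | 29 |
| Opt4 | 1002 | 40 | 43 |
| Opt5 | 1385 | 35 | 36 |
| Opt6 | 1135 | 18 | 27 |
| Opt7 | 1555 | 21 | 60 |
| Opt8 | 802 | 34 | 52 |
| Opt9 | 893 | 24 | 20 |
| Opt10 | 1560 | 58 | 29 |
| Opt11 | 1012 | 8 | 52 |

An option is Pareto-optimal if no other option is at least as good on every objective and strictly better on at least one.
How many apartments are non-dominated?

5

Opt1: not dominated.
Opt2: not dominated (best walk score).
Opt3: dominated by Opt2 (size 1383≥924, commute 14≤29, walk score 80≥29).
Opt4: dominated by Opt2 (size 1383≥1002, commute 14≤40, walk score 80≥43).
Opt5: dominated by Opt7 (size 1555≥1385, commute 21≤35, walk score 60≥36).
Opt6: dominated by Opt2 (size 1383≥1135, commute 14≤18, walk score 80≥27).
Opt7: not dominated.
Opt8: dominated by Opt2 (size 1383≥802, commute 14≤34, walk score 80≥52).
Opt9: dominated by Opt1 (size 1053≥893, commute 11≤24, walk score 24≥20).
Opt10: not dominated (best size).
Opt11: not dominated (best commute).
Pareto-optimal: Opt1, Opt2, Opt7, Opt10, Opt11 → 5.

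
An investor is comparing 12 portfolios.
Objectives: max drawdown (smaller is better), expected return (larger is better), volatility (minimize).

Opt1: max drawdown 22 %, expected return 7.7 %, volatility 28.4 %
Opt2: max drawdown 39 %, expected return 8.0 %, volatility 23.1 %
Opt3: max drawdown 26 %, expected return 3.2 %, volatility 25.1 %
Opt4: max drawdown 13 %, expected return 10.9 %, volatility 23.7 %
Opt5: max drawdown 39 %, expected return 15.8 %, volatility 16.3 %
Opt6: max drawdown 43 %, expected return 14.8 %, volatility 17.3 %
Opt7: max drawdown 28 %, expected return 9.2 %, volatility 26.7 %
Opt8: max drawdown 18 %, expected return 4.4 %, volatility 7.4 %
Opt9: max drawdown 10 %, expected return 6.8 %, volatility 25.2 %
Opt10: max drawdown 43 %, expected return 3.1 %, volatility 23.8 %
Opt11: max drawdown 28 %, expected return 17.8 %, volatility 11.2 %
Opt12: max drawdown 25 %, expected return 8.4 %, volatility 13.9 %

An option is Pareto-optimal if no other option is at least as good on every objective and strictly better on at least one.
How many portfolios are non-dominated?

5

Opt1: dominated by Opt4 (max drawdown 13≤22, expected return 10.9≥7.7, volatility 23.7≤28.4).
Opt2: dominated by Opt5 (max drawdown 39≤39, expected return 15.8≥8.0, volatility 16.3≤23.1).
Opt3: dominated by Opt4 (max drawdown 13≤26, expected return 10.9≥3.2, volatility 23.7≤25.1).
Opt4: not dominated.
Opt5: dominated by Opt11 (max drawdown 28≤39, expected return 17.8≥15.8, volatility 11.2≤16.3).
Opt6: dominated by Opt5 (max drawdown 39≤43, expected return 15.8≥14.8, volatility 16.3≤17.3).
Opt7: dominated by Opt4 (max drawdown 13≤28, expected return 10.9≥9.2, volatility 23.7≤26.7).
Opt8: not dominated (best volatility).
Opt9: not dominated (best max drawdown).
Opt10: dominated by Opt2 (max drawdown 39≤43, expected return 8.0≥3.1, volatility 23.1≤23.8).
Opt11: not dominated (best expected return).
Opt12: not dominated.
Pareto-optimal: Opt4, Opt8, Opt9, Opt11, Opt12 → 5.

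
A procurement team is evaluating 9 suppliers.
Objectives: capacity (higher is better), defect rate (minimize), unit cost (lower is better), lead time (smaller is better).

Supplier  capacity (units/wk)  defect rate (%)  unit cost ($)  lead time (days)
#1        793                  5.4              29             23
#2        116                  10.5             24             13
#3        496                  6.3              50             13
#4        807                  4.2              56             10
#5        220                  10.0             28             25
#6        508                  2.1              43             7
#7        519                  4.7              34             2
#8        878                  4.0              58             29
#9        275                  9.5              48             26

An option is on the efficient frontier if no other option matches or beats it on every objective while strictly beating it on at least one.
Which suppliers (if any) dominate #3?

#6, #7

#6: capacity 508≥496, defect rate 2.1≤6.3, unit cost 43≤50, lead time 7≤13 — dominates #3.
#7: capacity 519≥496, defect rate 4.7≤6.3, unit cost 34≤50, lead time 2≤13 — dominates #3.
Others (#1, #2, #4, #5, #8, #9) are each worse than #3 on at least one objective.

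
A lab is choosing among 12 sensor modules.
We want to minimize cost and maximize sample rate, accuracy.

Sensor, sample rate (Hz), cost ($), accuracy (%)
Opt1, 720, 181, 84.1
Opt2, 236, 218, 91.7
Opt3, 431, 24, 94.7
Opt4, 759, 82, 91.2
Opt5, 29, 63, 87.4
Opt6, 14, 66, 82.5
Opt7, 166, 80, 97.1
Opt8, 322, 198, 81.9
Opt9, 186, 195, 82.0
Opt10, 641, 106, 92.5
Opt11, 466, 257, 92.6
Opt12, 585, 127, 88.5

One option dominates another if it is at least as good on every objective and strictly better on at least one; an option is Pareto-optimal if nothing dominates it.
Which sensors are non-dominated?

Opt3, Opt4, Opt7, Opt10, Opt11

Opt1: dominated by Opt4 (sample rate 759≥720, cost 82≤181, accuracy 91.2≥84.1).
Opt2: dominated by Opt3 (sample rate 431≥236, cost 24≤218, accuracy 94.7≥91.7).
Opt3: not dominated (best cost).
Opt4: not dominated (best sample rate).
Opt5: dominated by Opt3 (sample rate 431≥29, cost 24≤63, accuracy 94.7≥87.4).
Opt6: dominated by Opt3 (sample rate 431≥14, cost 24≤66, accuracy 94.7≥82.5).
Opt7: not dominated (best accuracy).
Opt8: dominated by Opt1 (sample rate 720≥322, cost 181≤198, accuracy 84.1≥81.9).
Opt9: dominated by Opt1 (sample rate 720≥186, cost 181≤195, accuracy 84.1≥82.0).
Opt10: not dominated.
Opt11: not dominated.
Opt12: dominated by Opt4 (sample rate 759≥585, cost 82≤127, accuracy 91.2≥88.5).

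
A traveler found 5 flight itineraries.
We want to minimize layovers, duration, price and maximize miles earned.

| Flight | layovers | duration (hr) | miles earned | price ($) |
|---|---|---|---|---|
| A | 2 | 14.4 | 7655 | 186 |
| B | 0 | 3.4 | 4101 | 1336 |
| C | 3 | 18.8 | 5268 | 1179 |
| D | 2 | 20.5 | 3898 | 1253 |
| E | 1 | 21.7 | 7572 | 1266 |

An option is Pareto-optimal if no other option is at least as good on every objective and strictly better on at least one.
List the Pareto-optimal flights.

A: not dominated (best miles earned).
B: not dominated (best layovers).
C: dominated by A (layovers 2≤3, duration 14.4≤18.8, miles earned 7655≥5268, price 186≤1179).
D: dominated by A (layovers 2≤2, duration 14.4≤20.5, miles earned 7655≥3898, price 186≤1253).
E: not dominated.

A, B, E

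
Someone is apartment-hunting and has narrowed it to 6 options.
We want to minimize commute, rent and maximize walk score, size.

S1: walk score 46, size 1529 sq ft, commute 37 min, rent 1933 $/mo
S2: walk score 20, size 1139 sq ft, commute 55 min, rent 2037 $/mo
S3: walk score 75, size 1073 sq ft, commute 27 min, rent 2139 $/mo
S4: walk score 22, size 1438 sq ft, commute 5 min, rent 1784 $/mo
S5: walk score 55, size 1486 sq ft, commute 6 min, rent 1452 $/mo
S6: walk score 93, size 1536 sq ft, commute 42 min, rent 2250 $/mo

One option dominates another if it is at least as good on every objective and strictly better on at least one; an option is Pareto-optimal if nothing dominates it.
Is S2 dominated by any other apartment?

S1 vs S2: walk score 46≥20, size 1529≥1139, commute 37≤55, rent 1933≤2037 — S1 is at least as good on every objective and strictly better on at least one, so S1 dominates S2.

Yes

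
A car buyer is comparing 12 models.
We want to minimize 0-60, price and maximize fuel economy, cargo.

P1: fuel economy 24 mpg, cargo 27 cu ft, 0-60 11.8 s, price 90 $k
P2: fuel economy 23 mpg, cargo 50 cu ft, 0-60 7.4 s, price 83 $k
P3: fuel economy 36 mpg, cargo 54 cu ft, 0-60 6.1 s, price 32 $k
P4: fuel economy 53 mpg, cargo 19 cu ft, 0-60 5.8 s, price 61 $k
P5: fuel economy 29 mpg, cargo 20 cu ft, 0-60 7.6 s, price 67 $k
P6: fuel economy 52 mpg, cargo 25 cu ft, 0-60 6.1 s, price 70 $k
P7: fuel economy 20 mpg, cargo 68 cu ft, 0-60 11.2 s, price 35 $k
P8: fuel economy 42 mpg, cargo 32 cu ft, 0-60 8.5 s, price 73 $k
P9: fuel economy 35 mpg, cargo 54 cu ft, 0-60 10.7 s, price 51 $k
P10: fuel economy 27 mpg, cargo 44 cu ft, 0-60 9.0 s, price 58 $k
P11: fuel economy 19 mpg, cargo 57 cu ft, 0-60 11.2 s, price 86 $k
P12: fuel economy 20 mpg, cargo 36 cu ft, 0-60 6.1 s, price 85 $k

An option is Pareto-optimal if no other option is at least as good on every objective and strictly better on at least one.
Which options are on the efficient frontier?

P1: dominated by P3 (fuel economy 36≥24, cargo 54≥27, 0-60 6.1≤11.8, price 32≤90).
P2: dominated by P3 (fuel economy 36≥23, cargo 54≥50, 0-60 6.1≤7.4, price 32≤83).
P3: not dominated (best price).
P4: not dominated (best fuel economy).
P5: dominated by P3 (fuel economy 36≥29, cargo 54≥20, 0-60 6.1≤7.6, price 32≤67).
P6: not dominated.
P7: not dominated (best cargo).
P8: not dominated.
P9: dominated by P3 (fuel economy 36≥35, cargo 54≥54, 0-60 6.1≤10.7, price 32≤51).
P10: dominated by P3 (fuel economy 36≥27, cargo 54≥44, 0-60 6.1≤9.0, price 32≤58).
P11: dominated by P7 (fuel economy 20≥19, cargo 68≥57, 0-60 11.2≤11.2, price 35≤86).
P12: dominated by P3 (fuel economy 36≥20, cargo 54≥36, 0-60 6.1≤6.1, price 32≤85).

P3, P4, P6, P7, P8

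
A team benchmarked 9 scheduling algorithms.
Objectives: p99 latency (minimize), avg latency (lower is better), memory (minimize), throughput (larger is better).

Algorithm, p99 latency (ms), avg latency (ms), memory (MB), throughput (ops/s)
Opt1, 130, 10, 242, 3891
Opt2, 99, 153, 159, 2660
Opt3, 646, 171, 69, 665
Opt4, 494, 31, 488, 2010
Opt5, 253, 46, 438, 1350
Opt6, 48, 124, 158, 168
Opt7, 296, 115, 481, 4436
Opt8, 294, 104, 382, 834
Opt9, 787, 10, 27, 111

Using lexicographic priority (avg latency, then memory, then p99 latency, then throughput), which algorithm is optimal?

First minimize avg latency: best is 10, kept {Opt1, Opt9}.
Then minimize memory: best is 27, kept {Opt9}.

Opt9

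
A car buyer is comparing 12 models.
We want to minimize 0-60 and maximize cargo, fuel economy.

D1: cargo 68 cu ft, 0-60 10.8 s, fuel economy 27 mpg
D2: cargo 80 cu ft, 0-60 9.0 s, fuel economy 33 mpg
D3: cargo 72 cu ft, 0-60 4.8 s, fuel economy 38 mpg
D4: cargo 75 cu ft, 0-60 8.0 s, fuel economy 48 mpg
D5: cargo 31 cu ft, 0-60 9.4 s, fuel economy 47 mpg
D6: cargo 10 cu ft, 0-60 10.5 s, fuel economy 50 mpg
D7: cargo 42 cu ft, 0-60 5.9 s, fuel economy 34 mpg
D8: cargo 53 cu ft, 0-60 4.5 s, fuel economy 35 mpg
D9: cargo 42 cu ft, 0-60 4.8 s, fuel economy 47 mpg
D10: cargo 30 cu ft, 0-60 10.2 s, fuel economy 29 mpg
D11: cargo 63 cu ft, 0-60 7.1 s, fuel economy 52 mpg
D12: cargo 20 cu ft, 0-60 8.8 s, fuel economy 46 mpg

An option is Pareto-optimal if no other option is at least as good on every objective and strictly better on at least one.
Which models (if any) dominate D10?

D2: cargo 80≥30, 0-60 9.0≤10.2, fuel economy 33≥29 — dominates D10.
D3: cargo 72≥30, 0-60 4.8≤10.2, fuel economy 38≥29 — dominates D10.
D4: cargo 75≥30, 0-60 8.0≤10.2, fuel economy 48≥29 — dominates D10.
D5: cargo 31≥30, 0-60 9.4≤10.2, fuel economy 47≥29 — dominates D10.
D7: cargo 42≥30, 0-60 5.9≤10.2, fuel economy 34≥29 — dominates D10.
D8: cargo 53≥30, 0-60 4.5≤10.2, fuel economy 35≥29 — dominates D10.
D9: cargo 42≥30, 0-60 4.8≤10.2, fuel economy 47≥29 — dominates D10.
D11: cargo 63≥30, 0-60 7.1≤10.2, fuel economy 52≥29 — dominates D10.
Others (D1, D6, D12) are each worse than D10 on at least one objective.

D2, D3, D4, D5, D7, D8, D9, D11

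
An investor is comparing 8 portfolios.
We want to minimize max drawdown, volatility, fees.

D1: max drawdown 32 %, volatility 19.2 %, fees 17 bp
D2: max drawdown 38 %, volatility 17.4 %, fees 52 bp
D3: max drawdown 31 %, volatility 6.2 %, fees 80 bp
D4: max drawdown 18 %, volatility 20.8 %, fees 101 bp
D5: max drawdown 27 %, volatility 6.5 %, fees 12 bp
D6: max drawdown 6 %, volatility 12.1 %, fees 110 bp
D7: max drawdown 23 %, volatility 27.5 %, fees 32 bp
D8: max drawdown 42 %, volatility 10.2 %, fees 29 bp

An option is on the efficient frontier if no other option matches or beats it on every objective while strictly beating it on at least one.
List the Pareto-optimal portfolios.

D1: dominated by D5 (max drawdown 27≤32, volatility 6.5≤19.2, fees 12≤17).
D2: dominated by D5 (max drawdown 27≤38, volatility 6.5≤17.4, fees 12≤52).
D3: not dominated (best volatility).
D4: not dominated.
D5: not dominated (best fees).
D6: not dominated (best max drawdown).
D7: not dominated.
D8: dominated by D5 (max drawdown 27≤42, volatility 6.5≤10.2, fees 12≤29).

D3, D4, D5, D6, D7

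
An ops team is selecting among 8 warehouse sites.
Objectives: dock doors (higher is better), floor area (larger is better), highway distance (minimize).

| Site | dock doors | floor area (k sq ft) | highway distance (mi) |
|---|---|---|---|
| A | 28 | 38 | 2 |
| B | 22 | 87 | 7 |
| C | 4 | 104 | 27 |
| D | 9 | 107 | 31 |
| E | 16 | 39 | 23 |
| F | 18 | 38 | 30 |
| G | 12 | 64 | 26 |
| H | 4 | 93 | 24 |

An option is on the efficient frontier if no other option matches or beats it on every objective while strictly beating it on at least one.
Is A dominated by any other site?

B: worse on dock doors (22 vs 28).
C: worse on dock doors (4 vs 28).
D: worse on dock doors (9 vs 28).
E: worse on dock doors (16 vs 28).
F: worse on dock doors (18 vs 28).
G: worse on dock doors (12 vs 28).
H: worse on dock doors (4 vs 28).
No option is at least as good as A on every objective and strictly better on one.

No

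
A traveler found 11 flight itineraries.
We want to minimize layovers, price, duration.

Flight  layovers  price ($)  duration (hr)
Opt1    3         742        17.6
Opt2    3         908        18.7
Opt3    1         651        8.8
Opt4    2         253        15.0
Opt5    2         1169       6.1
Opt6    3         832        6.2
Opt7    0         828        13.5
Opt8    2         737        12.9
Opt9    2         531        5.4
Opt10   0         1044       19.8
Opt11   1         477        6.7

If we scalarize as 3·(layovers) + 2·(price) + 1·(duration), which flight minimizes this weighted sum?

Opt4

Opt1: 3·3 + 2·742 + 1·17.6 = 1510.6
Opt2: 3·3 + 2·908 + 1·18.7 = 1843.7
Opt3: 3·1 + 2·651 + 1·8.8 = 1313.8
Opt4: 3·2 + 2·253 + 1·15.0 = 527.0
Opt5: 3·2 + 2·1169 + 1·6.1 = 2350.1
Opt6: 3·3 + 2·832 + 1·6.2 = 1679.2
Opt7: 3·0 + 2·828 + 1·13.5 = 1669.5
Opt8: 3·2 + 2·737 + 1·12.9 = 1492.9
Opt9: 3·2 + 2·531 + 1·5.4 = 1073.4
Opt10: 3·0 + 2·1044 + 1·19.8 = 2107.8
Opt11: 3·1 + 2·477 + 1·6.7 = 963.7
Lowest: Opt4 at 527.0.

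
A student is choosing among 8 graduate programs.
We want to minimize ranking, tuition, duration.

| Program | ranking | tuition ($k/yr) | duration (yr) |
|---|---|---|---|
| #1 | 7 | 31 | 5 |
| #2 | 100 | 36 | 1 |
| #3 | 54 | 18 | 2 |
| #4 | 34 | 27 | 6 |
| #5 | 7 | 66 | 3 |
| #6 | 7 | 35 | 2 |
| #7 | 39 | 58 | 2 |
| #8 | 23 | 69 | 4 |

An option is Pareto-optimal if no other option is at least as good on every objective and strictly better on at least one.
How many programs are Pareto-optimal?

5

#1: not dominated.
#2: not dominated (best duration).
#3: not dominated (best tuition).
#4: not dominated.
#5: dominated by #6 (ranking 7≤7, tuition 35≤66, duration 2≤3).
#6: not dominated.
#7: dominated by #6 (ranking 7≤39, tuition 35≤58, duration 2≤2).
#8: dominated by #5 (ranking 7≤23, tuition 66≤69, duration 3≤4).
Pareto-optimal: #1, #2, #3, #4, #6 → 5.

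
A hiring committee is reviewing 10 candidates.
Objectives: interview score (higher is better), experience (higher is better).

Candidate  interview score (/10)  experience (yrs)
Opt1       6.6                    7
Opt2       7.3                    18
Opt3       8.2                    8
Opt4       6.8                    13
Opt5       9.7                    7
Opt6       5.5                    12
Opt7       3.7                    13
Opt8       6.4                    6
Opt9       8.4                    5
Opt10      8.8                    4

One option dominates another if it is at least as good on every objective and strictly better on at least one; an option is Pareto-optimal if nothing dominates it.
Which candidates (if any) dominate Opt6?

Opt2: interview score 7.3≥5.5, experience 18≥12 — dominates Opt6.
Opt4: interview score 6.8≥5.5, experience 13≥12 — dominates Opt6.
Others (Opt1, Opt3, Opt5, Opt7, Opt8, Opt9, Opt10) are each worse than Opt6 on at least one objective.

Opt2, Opt4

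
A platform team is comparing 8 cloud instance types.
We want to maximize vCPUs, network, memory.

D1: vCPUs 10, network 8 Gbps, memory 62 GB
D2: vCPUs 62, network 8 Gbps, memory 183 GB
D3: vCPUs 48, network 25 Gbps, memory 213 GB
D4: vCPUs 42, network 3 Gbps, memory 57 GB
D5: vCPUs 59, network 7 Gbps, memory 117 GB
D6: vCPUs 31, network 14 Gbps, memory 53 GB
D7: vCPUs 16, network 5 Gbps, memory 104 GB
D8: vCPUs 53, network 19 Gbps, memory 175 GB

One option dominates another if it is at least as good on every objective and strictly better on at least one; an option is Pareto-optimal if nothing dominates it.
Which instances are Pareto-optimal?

D1: dominated by D2 (vCPUs 62≥10, network 8≥8, memory 183≥62).
D2: not dominated (best vCPUs).
D3: not dominated (best network).
D4: dominated by D2 (vCPUs 62≥42, network 8≥3, memory 183≥57).
D5: dominated by D2 (vCPUs 62≥59, network 8≥7, memory 183≥117).
D6: dominated by D3 (vCPUs 48≥31, network 25≥14, memory 213≥53).
D7: dominated by D2 (vCPUs 62≥16, network 8≥5, memory 183≥104).
D8: not dominated.

D2, D3, D8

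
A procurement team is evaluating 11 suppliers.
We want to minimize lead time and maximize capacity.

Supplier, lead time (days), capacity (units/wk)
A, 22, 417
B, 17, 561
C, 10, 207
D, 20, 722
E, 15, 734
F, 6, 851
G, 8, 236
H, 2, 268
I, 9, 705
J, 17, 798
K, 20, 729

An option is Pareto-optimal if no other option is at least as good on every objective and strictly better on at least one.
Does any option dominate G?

Yes

F vs G: lead time 6≤8, capacity 851≥236 — F is at least as good on every objective and strictly better on at least one, so F dominates G.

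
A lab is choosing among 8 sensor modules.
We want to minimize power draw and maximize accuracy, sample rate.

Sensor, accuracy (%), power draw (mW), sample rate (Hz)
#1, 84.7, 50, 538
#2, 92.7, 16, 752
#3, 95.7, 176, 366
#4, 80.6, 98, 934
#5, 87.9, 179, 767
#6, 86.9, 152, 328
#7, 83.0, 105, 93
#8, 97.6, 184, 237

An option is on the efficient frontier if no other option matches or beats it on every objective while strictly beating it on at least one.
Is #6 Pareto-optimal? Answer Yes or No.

#2 vs #6: accuracy 92.7≥86.9, power draw 16≤152, sample rate 752≥328 — #2 is at least as good on every objective and strictly better on at least one, so #2 dominates #6.

No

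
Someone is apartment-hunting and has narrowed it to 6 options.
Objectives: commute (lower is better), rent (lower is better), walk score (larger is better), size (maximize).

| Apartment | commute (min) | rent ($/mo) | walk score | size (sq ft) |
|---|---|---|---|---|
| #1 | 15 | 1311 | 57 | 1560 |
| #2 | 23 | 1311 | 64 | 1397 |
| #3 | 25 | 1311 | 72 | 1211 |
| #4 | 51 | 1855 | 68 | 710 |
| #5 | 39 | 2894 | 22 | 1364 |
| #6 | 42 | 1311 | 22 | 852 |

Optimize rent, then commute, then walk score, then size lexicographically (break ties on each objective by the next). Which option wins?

#1

First minimize rent: best is 1311, kept {#1, #2, #3, #6}.
Then minimize commute: best is 15, kept {#1}.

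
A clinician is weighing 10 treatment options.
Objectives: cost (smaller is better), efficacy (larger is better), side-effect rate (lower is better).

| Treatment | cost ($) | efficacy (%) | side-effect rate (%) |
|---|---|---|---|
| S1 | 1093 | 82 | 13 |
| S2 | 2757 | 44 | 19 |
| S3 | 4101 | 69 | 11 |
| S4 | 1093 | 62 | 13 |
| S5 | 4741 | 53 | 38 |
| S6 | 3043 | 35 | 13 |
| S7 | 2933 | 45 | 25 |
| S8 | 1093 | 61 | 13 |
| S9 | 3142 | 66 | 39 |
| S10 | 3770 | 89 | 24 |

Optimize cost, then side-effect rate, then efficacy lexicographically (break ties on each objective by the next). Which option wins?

S1

First minimize cost: best is 1093, kept {S1, S4, S8}.
Then minimize side-effect rate: best is 13, kept {S1, S4, S8}.
Then maximize efficacy: best is 82, kept {S1}.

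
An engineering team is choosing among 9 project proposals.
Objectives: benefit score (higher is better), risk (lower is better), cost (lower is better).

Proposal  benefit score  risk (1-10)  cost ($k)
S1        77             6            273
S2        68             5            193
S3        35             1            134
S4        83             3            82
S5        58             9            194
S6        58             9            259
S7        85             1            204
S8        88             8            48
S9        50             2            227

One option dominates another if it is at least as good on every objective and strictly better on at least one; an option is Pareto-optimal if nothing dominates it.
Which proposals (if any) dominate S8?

S1: worse on benefit score (77 vs 88).
S2: worse on benefit score (68 vs 88).
S3: worse on benefit score (35 vs 88).
S4: worse on benefit score (83 vs 88).
S5: worse on benefit score (58 vs 88).
S6: worse on benefit score (58 vs 88).
S7: worse on benefit score (85 vs 88).
S9: worse on benefit score (50 vs 88).
No option dominates S8.

none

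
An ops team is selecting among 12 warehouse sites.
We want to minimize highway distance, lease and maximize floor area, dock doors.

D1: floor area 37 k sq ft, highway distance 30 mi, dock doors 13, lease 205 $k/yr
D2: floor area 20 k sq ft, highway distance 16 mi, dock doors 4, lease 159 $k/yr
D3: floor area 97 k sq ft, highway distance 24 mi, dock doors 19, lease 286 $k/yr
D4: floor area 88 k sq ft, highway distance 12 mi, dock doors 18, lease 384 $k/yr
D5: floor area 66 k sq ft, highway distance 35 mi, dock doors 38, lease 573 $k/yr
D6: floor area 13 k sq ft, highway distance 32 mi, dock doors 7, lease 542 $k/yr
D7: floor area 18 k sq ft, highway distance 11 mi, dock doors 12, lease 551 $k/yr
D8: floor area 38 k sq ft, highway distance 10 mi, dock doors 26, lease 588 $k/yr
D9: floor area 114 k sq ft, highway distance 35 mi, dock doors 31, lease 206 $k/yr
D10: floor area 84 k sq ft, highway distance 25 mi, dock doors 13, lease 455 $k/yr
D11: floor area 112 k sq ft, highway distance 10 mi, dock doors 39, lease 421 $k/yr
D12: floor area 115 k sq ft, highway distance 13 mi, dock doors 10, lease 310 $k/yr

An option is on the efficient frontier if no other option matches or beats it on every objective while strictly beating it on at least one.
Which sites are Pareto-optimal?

D1: not dominated.
D2: not dominated (best lease).
D3: not dominated.
D4: not dominated.
D5: dominated by D11 (floor area 112≥66, highway distance 10≤35, dock doors 39≥38, lease 421≤573).
D6: dominated by D1 (floor area 37≥13, highway distance 30≤32, dock doors 13≥7, lease 205≤542).
D7: dominated by D11 (floor area 112≥18, highway distance 10≤11, dock doors 39≥12, lease 421≤551).
D8: dominated by D11 (floor area 112≥38, highway distance 10≤10, dock doors 39≥26, lease 421≤588).
D9: not dominated.
D10: dominated by D3 (floor area 97≥84, highway distance 24≤25, dock doors 19≥13, lease 286≤455).
D11: not dominated (best dock doors).
D12: not dominated (best floor area).

D1, D2, D3, D4, D9, D11, D12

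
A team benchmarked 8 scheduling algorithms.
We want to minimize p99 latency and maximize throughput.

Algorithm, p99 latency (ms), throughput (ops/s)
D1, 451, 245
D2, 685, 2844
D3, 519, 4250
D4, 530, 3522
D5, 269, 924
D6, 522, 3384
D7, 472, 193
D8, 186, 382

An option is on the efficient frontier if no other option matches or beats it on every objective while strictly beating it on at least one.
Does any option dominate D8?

No

D1: worse on p99 latency (451 vs 186).
D2: worse on p99 latency (685 vs 186).
D3: worse on p99 latency (519 vs 186).
D4: worse on p99 latency (530 vs 186).
D5: worse on p99 latency (269 vs 186).
D6: worse on p99 latency (522 vs 186).
D7: worse on p99 latency (472 vs 186).
No option is at least as good as D8 on every objective and strictly better on one.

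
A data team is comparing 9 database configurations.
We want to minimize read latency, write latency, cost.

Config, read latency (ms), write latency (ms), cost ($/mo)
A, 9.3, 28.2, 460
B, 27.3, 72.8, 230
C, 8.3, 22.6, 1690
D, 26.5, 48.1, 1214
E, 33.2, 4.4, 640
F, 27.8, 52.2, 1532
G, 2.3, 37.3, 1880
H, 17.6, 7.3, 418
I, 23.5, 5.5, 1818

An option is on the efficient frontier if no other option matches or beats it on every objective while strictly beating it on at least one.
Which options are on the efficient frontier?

A, B, C, E, G, H, I

A: not dominated.
B: not dominated (best cost).
C: not dominated.
D: dominated by A (read latency 9.3≤26.5, write latency 28.2≤48.1, cost 460≤1214).
E: not dominated (best write latency).
F: dominated by A (read latency 9.3≤27.8, write latency 28.2≤52.2, cost 460≤1532).
G: not dominated (best read latency).
H: not dominated.
I: not dominated.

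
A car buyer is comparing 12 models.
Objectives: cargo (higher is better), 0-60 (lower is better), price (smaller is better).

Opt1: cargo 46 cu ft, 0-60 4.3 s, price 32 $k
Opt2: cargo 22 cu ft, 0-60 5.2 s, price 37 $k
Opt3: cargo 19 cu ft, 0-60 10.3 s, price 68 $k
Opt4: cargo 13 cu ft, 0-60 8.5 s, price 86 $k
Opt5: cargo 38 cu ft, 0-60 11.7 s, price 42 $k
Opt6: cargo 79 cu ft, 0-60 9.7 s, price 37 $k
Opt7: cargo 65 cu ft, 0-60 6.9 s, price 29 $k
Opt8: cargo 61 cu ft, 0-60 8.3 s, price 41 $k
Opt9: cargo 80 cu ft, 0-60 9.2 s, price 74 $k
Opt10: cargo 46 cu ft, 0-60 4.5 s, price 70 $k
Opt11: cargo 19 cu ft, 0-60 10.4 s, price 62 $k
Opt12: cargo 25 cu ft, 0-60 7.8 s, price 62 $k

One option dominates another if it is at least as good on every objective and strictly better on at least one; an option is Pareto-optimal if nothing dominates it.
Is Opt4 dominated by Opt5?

No

Opt5 vs Opt4: Opt5 is worse on 0-60 (11.7 vs 8.5), so it does not dominate Opt4.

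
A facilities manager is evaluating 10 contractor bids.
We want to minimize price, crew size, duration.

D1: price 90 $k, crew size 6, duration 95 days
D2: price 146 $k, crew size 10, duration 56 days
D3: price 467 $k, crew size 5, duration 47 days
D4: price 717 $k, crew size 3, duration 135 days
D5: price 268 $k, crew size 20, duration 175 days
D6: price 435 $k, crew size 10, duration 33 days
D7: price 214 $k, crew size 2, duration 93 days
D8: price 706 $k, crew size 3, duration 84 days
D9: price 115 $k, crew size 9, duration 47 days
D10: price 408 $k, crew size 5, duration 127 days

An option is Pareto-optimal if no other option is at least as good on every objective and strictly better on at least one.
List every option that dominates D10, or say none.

D7: price 214≤408, crew size 2≤5, duration 93≤127 — dominates D10.
Others (D1, D2, D3, D4, D5, D6, D8, D9) are each worse than D10 on at least one objective.

D7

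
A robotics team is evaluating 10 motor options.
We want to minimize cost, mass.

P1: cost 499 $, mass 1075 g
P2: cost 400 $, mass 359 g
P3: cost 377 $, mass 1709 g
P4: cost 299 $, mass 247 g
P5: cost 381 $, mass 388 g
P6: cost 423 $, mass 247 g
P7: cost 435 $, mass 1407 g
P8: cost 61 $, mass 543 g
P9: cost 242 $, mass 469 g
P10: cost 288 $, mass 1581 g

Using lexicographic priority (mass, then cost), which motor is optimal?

First minimize mass: best is 247, kept {P4, P6}.
Then minimize cost: best is 299, kept {P4}.

P4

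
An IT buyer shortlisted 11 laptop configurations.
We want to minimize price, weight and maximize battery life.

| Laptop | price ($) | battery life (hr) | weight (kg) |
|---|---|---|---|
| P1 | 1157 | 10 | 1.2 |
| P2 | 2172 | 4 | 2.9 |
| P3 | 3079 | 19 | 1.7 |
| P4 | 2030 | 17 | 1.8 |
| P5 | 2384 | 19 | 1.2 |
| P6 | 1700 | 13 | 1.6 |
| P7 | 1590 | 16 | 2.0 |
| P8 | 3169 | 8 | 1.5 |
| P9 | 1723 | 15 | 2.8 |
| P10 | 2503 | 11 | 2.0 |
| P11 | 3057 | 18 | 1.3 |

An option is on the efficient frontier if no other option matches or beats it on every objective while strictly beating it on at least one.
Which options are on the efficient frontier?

P1, P4, P5, P6, P7

P1: not dominated (best price).
P2: dominated by P1 (price 1157≤2172, battery life 10≥4, weight 1.2≤2.9).
P3: dominated by P5 (price 2384≤3079, battery life 19≥19, weight 1.2≤1.7).
P4: not dominated.
P5: not dominated.
P6: not dominated.
P7: not dominated.
P8: dominated by P1 (price 1157≤3169, battery life 10≥8, weight 1.2≤1.5).
P9: dominated by P7 (price 1590≤1723, battery life 16≥15, weight 2.0≤2.8).
P10: dominated by P4 (price 2030≤2503, battery life 17≥11, weight 1.8≤2.0).
P11: dominated by P5 (price 2384≤3057, battery life 19≥18, weight 1.2≤1.3).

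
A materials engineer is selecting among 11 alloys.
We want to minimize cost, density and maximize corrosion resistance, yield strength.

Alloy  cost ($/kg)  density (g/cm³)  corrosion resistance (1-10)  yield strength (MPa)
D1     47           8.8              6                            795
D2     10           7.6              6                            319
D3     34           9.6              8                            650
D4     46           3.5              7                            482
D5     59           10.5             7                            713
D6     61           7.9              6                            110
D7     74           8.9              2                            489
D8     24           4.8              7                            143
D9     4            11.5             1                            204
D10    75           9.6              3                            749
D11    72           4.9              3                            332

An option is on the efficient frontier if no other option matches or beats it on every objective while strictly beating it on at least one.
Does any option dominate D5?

No

D1: worse on corrosion resistance (6 vs 7).
D2: worse on corrosion resistance (6 vs 7).
D3: worse on yield strength (650 vs 713).
D4: worse on yield strength (482 vs 713).
D6: worse on cost (61 vs 59).
D7: worse on cost (74 vs 59).
D8: worse on yield strength (143 vs 713).
D9: worse on density (11.5 vs 10.5).
D10: worse on cost (75 vs 59).
D11: worse on cost (72 vs 59).
No option is at least as good as D5 on every objective and strictly better on one.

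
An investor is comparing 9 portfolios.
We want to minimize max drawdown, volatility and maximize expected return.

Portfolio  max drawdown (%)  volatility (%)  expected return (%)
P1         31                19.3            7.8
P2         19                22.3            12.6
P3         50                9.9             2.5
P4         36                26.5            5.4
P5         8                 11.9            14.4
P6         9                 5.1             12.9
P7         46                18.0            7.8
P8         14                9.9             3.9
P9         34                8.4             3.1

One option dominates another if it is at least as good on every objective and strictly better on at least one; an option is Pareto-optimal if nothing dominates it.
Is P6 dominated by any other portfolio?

P1: worse on max drawdown (31 vs 9).
P2: worse on max drawdown (19 vs 9).
P3: worse on max drawdown (50 vs 9).
P4: worse on max drawdown (36 vs 9).
P5: worse on volatility (11.9 vs 5.1).
P7: worse on max drawdown (46 vs 9).
P8: worse on max drawdown (14 vs 9).
P9: worse on max drawdown (34 vs 9).
No option is at least as good as P6 on every objective and strictly better on one.

No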